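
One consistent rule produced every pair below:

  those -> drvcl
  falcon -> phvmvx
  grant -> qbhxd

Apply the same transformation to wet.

gld

The shift depends on letter class: consonant t→d is +10, but vowel o→v is +7. Two shifts are in play — +7 for a/e/i/o/u, +10 for every other letter.
For wet: w(cons)+10=g, e(vowel)+7=l, t(cons)+10=d.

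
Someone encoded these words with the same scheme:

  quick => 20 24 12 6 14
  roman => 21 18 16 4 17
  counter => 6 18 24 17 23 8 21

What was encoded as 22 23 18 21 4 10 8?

Letters become their 1-based position plus 3 (so a→4, b→5, …).
Reversing it on 22 23 18 21 4 10 8: 22→(22−3)÷1=19=s, 23→(23−3)÷1=20=t, 18→(18−3)÷1=15=o, 21→(21−3)÷1=18=r, 4→(4−3)÷1=1=a, 10→(10−3)÷1=7=g, 8→(8−3)÷1=5=e.

storage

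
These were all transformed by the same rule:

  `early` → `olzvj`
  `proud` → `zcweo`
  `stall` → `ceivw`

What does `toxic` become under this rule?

dzfsn

It's a Vigenère-style cipher with numeric key [10,11,8]: position i shifts by key[i mod 3].
On toxic: t+10=d, o+11=z, x+8=f, i+10=s, c+11=n.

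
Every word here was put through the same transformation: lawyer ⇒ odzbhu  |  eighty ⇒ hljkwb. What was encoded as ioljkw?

flight

Compare letters: l→o is +3, a→d is +3, w→z is +3 — a constant shift. It's a constant shift of +3 (ROT3).
Reversing it on ioljkw: i−3=f, o−3=l, l−3=i, j−3=g, k−3=h, w−3=t.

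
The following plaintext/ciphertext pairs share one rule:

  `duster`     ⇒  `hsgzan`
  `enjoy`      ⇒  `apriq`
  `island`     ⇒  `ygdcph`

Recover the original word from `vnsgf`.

brush

d(3)→h(7) and u(20)→s(18) fit y≡19x+2 (mod 26); the inverse of 19 mod 26 is 11. This is an affine cipher: with a=0,…,z=25, each position x becomes (19x+2) mod 26.
Decoding vnsgf: v(21)→11·(21−2)≡1=b; n(13)→11·(13−2)≡17=r; s(18)→11·(18−2)≡20=u; g(6)→11·(6−2)≡18=s; f(5)→11·(5−2)≡7=h (all mod 26).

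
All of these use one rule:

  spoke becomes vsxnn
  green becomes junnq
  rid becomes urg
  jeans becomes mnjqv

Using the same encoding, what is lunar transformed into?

odqju

The shift depends on letter class: consonant s→v is +3, but vowel o→x is +9. The rule splits by letter class: vowels +9, consonants +3.
Applying it to lunar: l(cons)+3=o, u(vowel)+9=d, n(cons)+3=q, a(vowel)+9=j, r(cons)+3=u.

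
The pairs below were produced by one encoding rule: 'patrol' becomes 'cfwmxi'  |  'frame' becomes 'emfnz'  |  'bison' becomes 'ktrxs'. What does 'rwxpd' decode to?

stock

Each letter's alphabet position (a=0..z=25) is mapped through 5·x+5 mod 26 — an affine cipher.
Reversing it on rwxpd: r(17)→21·(17−5)≡18=s; w(22)→21·(22−5)≡19=t; x(23)→21·(23−5)≡14=o; p(15)→21·(15−5)≡2=c; d(3)→21·(3−5)≡10=k (all mod 26).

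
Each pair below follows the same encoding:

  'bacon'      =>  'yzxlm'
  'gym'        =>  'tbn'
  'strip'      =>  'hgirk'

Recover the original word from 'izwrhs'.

Each pair mirrors across the alphabet (b↔y, a↔z, c↔x): positions sum to 25. Each letter is replaced by its mirror in the alphabet: a↔z, b↔y, c↔x, and so on (the Atbash cipher).
Decoding izwrhs: i↔r, z↔a, w↔d, r↔i, h↔s, s↔h.

radish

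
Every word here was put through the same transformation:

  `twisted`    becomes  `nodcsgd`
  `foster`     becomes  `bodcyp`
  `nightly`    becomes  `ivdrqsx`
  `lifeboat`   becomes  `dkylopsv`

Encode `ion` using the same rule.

The output letters match the input read backwards, each shifted +10: twisted reversed is detsiwt. The word is reversed, then every letter is shifted forward by 10.
Applying it to ion: reverse → noi; then shift: n+10=x, o+10=y, i+10=s.

xys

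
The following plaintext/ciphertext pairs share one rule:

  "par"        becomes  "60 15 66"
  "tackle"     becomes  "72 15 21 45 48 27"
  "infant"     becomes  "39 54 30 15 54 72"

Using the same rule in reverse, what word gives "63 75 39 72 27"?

quite

p(#16)→60 and a(#1)→15: differences scale by 3, so n = 3·pos + 12. Each letter becomes 3×(its alphabet position, a=1..z=26) + 12.
Undoing it on 63 75 39 72 27: 63→(63−12)÷3=17=q, 75→(75−12)÷3=21=u, 39→(39−12)÷3=9=i, 72→(72−12)÷3=20=t, 27→(27−12)÷3=5=e.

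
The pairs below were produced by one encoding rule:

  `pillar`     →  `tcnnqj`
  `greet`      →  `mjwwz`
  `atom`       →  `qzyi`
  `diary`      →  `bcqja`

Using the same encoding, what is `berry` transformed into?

p(15)→t(19) and i(8)→c(2) fit y≡21x+16 (mod 26); the inverse of 21 mod 26 is 5. Each letter's alphabet position (a=0..z=25) is mapped through 21·x+16 mod 26 — an affine cipher.
Applying it to berry: b(1)→21·1+16≡11=l; e(4)→21·4+16≡22=w; r(17)→21·17+16≡9=j; r(17)→21·17+16≡9=j; y(24)→21·24+16≡0=a (all mod 26).

lwjja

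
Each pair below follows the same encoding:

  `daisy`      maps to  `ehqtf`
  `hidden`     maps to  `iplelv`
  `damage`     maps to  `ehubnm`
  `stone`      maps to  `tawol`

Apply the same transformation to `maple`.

nhxml

Shifts by position in daisy: pos 0: d→e (+1), pos 1: a→h (+7), pos 2: i→q (+8), pos 3: s→t (+1), pos 4: y→f (+7) — repeating every 3. The shifts repeat in a cycle of length 3: positions 0,1,… shift by +1, +7, +8, then the pattern repeats.
Applying it to maple: m+1=n, a+7=h, p+8=x, l+1=m, e+7=l.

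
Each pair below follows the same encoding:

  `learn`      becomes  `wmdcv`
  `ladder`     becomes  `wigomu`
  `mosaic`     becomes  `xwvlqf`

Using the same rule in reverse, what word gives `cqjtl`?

rigid

Shifts by position in learn: pos 0: l→w (+11), pos 1: e→m (+8), pos 2: a→d (+3), pos 3: r→c (+11), pos 4: n→v (+8) — repeating every 3. A repeating key of period 3 is used — shifts +11, +8, +3 over and over.
Reversing it on cqjtl: c−11=r, q−8=i, j−3=g, t−11=i, l−8=d.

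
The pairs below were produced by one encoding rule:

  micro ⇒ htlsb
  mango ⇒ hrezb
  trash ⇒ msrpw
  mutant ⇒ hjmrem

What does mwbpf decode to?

those

This is an affine cipher: with a=0,…,z=25, each position x becomes (23x+17) mod 26.
Decoding mwbpf: m(12)→17·(12−17)≡19=t; w(22)→17·(22−17)≡7=h; b(1)→17·(1−17)≡14=o; p(15)→17·(15−17)≡18=s; f(5)→17·(5−17)≡4=e (all mod 26).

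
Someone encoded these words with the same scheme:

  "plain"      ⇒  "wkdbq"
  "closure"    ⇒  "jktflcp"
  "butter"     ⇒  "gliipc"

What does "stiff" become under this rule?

p(15)→w(22) and l(11)→k(10) fit y≡3x+3 (mod 26); the inverse of 3 mod 26 is 9. Each letter's alphabet position (a=0..z=25) is mapped through 3·x+3 mod 26 — an affine cipher.
On stiff: s(18)→3·18+3≡5=f; t(19)→3·19+3≡8=i; i(8)→3·8+3≡1=b; f(5)→3·5+3≡18=s; f(5)→3·5+3≡18=s (all mod 26).

fibss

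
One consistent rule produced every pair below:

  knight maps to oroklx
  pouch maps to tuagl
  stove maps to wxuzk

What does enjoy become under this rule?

krnuc

Vowels shift forward by 6 and consonants shift forward by 4.
On enjoy: e(vowel)+6=k, n(cons)+4=r, j(cons)+4=n, o(vowel)+6=u, y(cons)+4=c.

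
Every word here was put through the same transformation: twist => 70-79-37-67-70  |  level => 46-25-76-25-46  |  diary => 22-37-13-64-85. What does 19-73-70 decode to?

cut

t(#20)→70 and w(#23)→79: differences scale by 3, so n = 3·pos + 10. With a=1..z=26, the number is 3·pos + 10.
Reversing it on 19-73-70: 19→(19−10)÷3=3=c, 73→(73−10)÷3=21=u, 70→(70−10)÷3=20=t.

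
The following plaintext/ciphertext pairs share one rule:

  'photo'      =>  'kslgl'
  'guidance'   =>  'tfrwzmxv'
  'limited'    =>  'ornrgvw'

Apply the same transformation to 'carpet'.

xzikvg

Each pair mirrors across the alphabet (p↔k, h↔s, o↔l): positions sum to 25. This is the alphabet-reversal cipher (Atbash): a becomes z, b becomes y, etc.
For carpet: c↔x, a↔z, r↔i, p↔k, e↔v, t↔g.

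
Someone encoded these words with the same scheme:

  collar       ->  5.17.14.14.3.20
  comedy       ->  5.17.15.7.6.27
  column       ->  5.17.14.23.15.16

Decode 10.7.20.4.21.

c is letter #3 and maps to 5: an offset of 2. The number is (letter's place in the alphabet, a=1) + 2.
Undoing it on 10.7.20.4.21: 10→(10−2)÷1=8=h, 7→(7−2)÷1=5=e, 20→(20−2)÷1=18=r, 4→(4−2)÷1=2=b, 21→(21−2)÷1=19=s.

herbs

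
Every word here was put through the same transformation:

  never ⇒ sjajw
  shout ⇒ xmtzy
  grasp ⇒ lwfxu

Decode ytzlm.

tough

It's a constant shift of +5 (ROT5).
Decoding ytzlm: y−5=t, t−5=o, z−5=u, l−5=g, m−5=h.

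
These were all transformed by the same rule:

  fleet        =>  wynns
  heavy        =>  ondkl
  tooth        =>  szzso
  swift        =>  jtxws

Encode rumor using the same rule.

Treating letters as 0–25, the rule is x ↦ 9x + 3 (mod 26).
For rumor: r(17)→9·17+3≡0=a; u(20)→9·20+3≡1=b; m(12)→9·12+3≡7=h; o(14)→9·14+3≡25=z; r(17)→9·17+3≡0=a (all mod 26).

abhza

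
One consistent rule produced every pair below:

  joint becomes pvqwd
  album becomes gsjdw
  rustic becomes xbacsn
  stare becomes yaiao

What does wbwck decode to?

Each letter shifts forward by (position + 6), i.e. 6, 7, 8, … — the shift grows by one for each successive letter.
Reversing it on wbwck: w−6=q, b−7=u, w−8=o, c−9=t, k−10=a.

quota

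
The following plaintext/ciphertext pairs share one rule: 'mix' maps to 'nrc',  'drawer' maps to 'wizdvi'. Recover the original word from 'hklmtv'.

Each letter is replaced by its mirror in the alphabet: a↔z, b↔y, c↔x, and so on (the Atbash cipher).
Reversing it on hklmtv: h↔s, k↔p, l↔o, m↔n, t↔g, v↔e.

sponge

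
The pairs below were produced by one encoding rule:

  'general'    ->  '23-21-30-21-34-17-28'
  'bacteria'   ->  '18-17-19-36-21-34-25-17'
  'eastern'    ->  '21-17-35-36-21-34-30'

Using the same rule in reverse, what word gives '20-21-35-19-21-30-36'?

g is letter #7 and maps to 23: an offset of 16. The number is (letter's place in the alphabet, a=1) + 16.
Undoing it on 20-21-35-19-21-30-36: 20→(20−16)÷1=4=d, 21→(21−16)÷1=5=e, 35→(35−16)÷1=19=s, 19→(19−16)÷1=3=c, 21→(21−16)÷1=5=e, 30→(30−16)÷1=14=n, 36→(36−16)÷1=20=t.

descent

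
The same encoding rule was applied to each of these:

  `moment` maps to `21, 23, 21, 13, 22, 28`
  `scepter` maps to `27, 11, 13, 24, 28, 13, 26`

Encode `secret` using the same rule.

m is letter #13 and maps to 21: an offset of 8. The number is (letter's place in the alphabet, a=1) + 8.
On secret: s=19→27, e=5→13, c=3→11, r=18→26, e=5→13, t=20→28.

27, 13, 11, 26, 13, 28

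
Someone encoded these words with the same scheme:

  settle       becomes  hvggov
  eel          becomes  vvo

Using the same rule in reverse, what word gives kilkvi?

proper

Letters are reflected about the middle of the alphabet (position → 25−position): Atbash.
Undoing it on kilkvi: k↔p, i↔r, l↔o, k↔p, v↔e, i↔r.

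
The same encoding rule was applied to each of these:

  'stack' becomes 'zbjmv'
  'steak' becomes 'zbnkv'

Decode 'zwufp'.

Letter i (0-indexed) is shifted by i+7, so successive shifts are 7, 8, 9, ….
Undoing it on zwufp: z−7=s, w−8=o, u−9=l, f−10=v, p−11=e.

solve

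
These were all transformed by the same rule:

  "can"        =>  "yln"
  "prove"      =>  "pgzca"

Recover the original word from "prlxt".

image

The output letters match the input read backwards, each shifted +11: can reversed is nac. Two steps: reverse the string, then apply a Caesar shift of +11.
Reversing it on prlxt: shift back: p−11=e, r−11=g, l−11=a, x−11=m, t−11=i → egami; then reverse → image.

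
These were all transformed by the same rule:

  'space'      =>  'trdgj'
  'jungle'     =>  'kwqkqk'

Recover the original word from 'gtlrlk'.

fringe

Each letter shifts forward by (position + 1), i.e. 1, 2, 3, … — the shift grows by one for each successive letter.
Reversing it on gtlrlk: g−1=f, t−2=r, l−3=i, r−4=n, l−5=g, k−6=e.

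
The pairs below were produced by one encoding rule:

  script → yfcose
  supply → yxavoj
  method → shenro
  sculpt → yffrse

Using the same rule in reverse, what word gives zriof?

The shifts repeat in a cycle of length 3: positions 0,1,… shift by +6, +3, +11, then the pattern repeats.
Reversing it on zriof: z−6=t, r−3=o, i−11=x, o−6=i, f−3=c.

toxic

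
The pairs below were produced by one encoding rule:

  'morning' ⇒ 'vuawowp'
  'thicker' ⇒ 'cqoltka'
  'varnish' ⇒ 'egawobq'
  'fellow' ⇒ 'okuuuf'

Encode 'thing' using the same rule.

The shift depends on letter class: consonant m→v is +9, but vowel o→u is +6. Vowels shift forward by 6 and consonants shift forward by 9.
For thing: t(cons)+9=c, h(cons)+9=q, i(vowel)+6=o, n(cons)+9=w, g(cons)+9=p.

cqowp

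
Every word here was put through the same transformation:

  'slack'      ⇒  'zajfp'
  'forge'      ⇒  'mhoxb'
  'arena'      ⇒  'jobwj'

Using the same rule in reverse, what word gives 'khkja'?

Treating letters as 0–25, the rule is x ↦ 11x + 9 (mod 26).
Reversing it on khkja: k(10)→19·(10−9)≡19=t; h(7)→19·(7−9)≡14=o; k(10)→19·(10−9)≡19=t; j(9)→19·(9−9)≡0=a; a(0)→19·(0−9)≡11=l (all mod 26).

total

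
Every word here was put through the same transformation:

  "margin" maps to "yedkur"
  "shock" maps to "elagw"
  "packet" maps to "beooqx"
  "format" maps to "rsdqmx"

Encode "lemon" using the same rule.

Shifts by position in margin: pos 0: m→y (+12), pos 1: a→e (+4), pos 2: r→d (+12), pos 3: g→k (+4) — repeating every 2. The shifts repeat in a cycle of length 2: positions 0,1,… shift by +12, +4, then the pattern repeats.
For lemon: l+12=x, e+4=i, m+12=y, o+4=s, n+12=z.

xiysz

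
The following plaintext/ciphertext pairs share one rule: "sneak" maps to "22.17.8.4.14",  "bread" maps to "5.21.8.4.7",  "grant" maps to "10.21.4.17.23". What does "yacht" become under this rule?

s is letter #19 and maps to 22: an offset of 3. The number is (letter's place in the alphabet, a=1) + 3.
Applying it to yacht: y=25→28, a=1→4, c=3→6, h=8→11, t=20→23.

28.4.6.11.23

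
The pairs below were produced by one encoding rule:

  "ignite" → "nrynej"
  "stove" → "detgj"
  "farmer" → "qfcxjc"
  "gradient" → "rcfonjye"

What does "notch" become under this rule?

The shift depends on letter class: consonant g→r is +11, but vowel i→n is +5. The rule splits by letter class: vowels +5, consonants +11.
For notch: n(cons)+11=y, o(vowel)+5=t, t(cons)+11=e, c(cons)+11=n, h(cons)+11=s.

ytens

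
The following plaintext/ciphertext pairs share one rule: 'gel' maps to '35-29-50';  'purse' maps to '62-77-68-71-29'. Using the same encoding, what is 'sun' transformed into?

71-77-56

g(#7)→35 and e(#5)→29: differences scale by 3, so n = 3·pos + 14. With a=1..z=26, the number is 3·pos + 14.
For sun: s=19→71, u=21→77, n=14→56.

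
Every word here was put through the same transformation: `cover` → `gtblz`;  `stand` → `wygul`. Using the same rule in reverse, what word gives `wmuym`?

shore

In cover: c→g is +4, o→t is +5, v→b is +6, e→l is +7 — the shift increases by 1 each position. Each letter shifts forward by (position + 4), i.e. 4, 5, 6, … — the shift grows by one for each successive letter.
Reversing it on wmuym: w−4=s, m−5=h, u−6=o, y−7=r, m−8=e.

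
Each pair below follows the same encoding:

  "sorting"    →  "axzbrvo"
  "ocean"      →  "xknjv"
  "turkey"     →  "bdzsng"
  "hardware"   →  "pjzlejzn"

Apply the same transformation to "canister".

kjvrabnz

The shift depends on letter class: consonant s→a is +8, but vowel o→x is +9. Two shifts are in play — +9 for a/e/i/o/u, +8 for every other letter.
For canister: c(cons)+8=k, a(vowel)+9=j, n(cons)+8=v, i(vowel)+9=r, s(cons)+8=a, t(cons)+8=b, e(vowel)+9=n, r(cons)+8=z.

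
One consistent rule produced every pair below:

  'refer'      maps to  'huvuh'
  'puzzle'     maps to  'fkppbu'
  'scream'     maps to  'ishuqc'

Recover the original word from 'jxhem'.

throw

Compare letters: r→h is +16, e→u is +16, f→v is +16 — a constant shift. Every letter moves 16 places later in the alphabet, wrapping around z→a.
Reversing it on jxhem: j−16=t, x−16=h, h−16=r, e−16=o, m−16=w.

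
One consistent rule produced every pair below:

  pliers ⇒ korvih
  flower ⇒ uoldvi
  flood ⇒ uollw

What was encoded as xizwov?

cradle

Each pair mirrors across the alphabet (p↔k, l↔o, i↔r): positions sum to 25. Letters are reflected about the middle of the alphabet (position → 25−position): Atbash.
Decoding xizwov: x↔c, i↔r, z↔a, w↔d, o↔l, v↔e.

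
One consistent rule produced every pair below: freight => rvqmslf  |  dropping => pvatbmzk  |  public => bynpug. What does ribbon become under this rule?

dmnfar

It's a Vigenère-style cipher with numeric key [12,4]: position i shifts by key[i mod 2].
Applying it to ribbon: r+12=d, i+4=m, b+12=n, b+4=f, o+12=a, n+4=r.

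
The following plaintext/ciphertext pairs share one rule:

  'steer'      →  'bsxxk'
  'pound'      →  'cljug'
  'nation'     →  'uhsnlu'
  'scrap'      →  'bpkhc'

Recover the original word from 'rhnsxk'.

waiter

s(18)→b(1) and t(19)→s(18) fit y≡17x+7 (mod 26); the inverse of 17 mod 26 is 23. This is an affine cipher: with a=0,…,z=25, each position x becomes (17x+7) mod 26.
Undoing it on rhnsxk: r(17)→23·(17−7)≡22=w; h(7)→23·(7−7)≡0=a; n(13)→23·(13−7)≡8=i; s(18)→23·(18−7)≡19=t; x(23)→23·(23−7)≡4=e; k(10)→23·(10−7)≡17=r (all mod 26).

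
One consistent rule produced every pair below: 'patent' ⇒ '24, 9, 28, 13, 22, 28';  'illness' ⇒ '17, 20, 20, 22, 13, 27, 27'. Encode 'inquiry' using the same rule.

The number is (letter's place in the alphabet, a=1) + 8.
On inquiry: i=9→17, n=14→22, q=17→25, u=21→29, i=9→17, r=18→26, y=25→33.

17, 22, 25, 29, 17, 26, 33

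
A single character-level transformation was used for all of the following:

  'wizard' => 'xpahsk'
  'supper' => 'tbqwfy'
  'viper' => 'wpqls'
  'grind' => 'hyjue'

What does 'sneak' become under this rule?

tufhl

The shifts repeat in a cycle of length 2: positions 0,1,… shift by +1, +7, then the pattern repeats.
For sneak: s+1=t, n+7=u, e+1=f, a+7=h, k+1=l.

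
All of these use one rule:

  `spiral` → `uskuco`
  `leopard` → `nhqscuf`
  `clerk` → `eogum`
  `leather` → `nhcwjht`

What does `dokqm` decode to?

The shifts repeat in a cycle of length 2: positions 0,1,… shift by +2, +3, then the pattern repeats.
Decoding dokqm: d−2=b, o−3=l, k−2=i, q−3=n, m−2=k.

blink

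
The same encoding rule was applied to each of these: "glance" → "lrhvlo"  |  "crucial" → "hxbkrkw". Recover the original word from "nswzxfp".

Each letter shifts forward by (position + 5), i.e. 5, 6, 7, … — the shift grows by one for each successive letter.
Undoing it on nswzxfp: n−5=i, s−6=m, w−7=p, z−8=r, x−9=o, f−10=v, p−11=e.

improve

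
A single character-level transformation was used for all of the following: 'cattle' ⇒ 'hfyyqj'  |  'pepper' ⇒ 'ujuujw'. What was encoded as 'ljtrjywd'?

geometry

Every letter moves 5 places later in the alphabet, wrapping around z→a.
Reversing it on ljtrjywd: l−5=g, j−5=e, t−5=o, r−5=m, j−5=e, y−5=t, w−5=r, d−5=y.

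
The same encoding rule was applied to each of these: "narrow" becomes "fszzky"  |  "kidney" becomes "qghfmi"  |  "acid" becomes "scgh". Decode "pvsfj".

plant

n(13)→f(5) and a(0)→s(18) fit y≡5x+18 (mod 26); the inverse of 5 mod 26 is 21. Each letter's alphabet position (a=0..z=25) is mapped through 5·x+18 mod 26 — an affine cipher.
Decoding pvsfj: p(15)→21·(15−18)≡15=p; v(21)→21·(21−18)≡11=l; s(18)→21·(18−18)≡0=a; f(5)→21·(5−18)≡13=n; j(9)→21·(9−18)≡19=t (all mod 26).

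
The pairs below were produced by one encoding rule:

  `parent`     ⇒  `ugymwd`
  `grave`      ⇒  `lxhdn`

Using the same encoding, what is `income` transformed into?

In parent: p→u is +5, a→g is +6, r→y is +7, e→m is +8 — the shift increases by 1 each position. Letter i (0-indexed) is shifted by i+5, so successive shifts are 5, 6, 7, ….
Applying it to income: i+5=n, n+6=t, c+7=j, o+8=w, m+9=v, e+10=o.

ntjwvo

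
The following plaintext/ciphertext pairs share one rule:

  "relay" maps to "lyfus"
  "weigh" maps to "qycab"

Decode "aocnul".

This is a Caesar cipher with shift 20.
Reversing it on aocnul: a−20=g, o−20=u, c−20=i, n−20=t, u−20=a, l−20=r.

guitar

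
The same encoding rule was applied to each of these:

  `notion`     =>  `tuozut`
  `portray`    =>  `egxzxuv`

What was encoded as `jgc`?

The output letters match the input read backwards, each shifted +6: notion reversed is noiton. Two steps: reverse the string, then apply a Caesar shift of +6.
Decoding jgc: shift back: j−6=d, g−6=a, c−6=w → daw; then reverse → wad.

wad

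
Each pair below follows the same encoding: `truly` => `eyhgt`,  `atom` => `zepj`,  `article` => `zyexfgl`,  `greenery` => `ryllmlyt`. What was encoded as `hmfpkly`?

uncover

Treating letters as 0–25, the rule is x ↦ 3x + 25 (mod 26).
Decoding hmfpkly: h(7)→9·(7−25)≡20=u; m(12)→9·(12−25)≡13=n; f(5)→9·(5−25)≡2=c; p(15)→9·(15−25)≡14=o; k(10)→9·(10−25)≡21=v; l(11)→9·(11−25)≡4=e; y(24)→9·(24−25)≡17=r (all mod 26).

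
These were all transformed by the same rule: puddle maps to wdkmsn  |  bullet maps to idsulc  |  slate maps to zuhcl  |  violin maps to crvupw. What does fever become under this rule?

mncny

The shifts repeat in a cycle of length 2: positions 0,1,… shift by +7, +9, then the pattern repeats.
On fever: f+7=m, e+9=n, v+7=c, e+9=n, r+7=y.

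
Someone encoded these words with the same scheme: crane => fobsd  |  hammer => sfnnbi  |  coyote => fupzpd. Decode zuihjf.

eighty

The output letters match the input read backwards, each shifted +1: crane reversed is enarc. The word is reversed, then every letter is shifted forward by 1.
Decoding zuihjf: shift back: z−1=y, u−1=t, i−1=h, h−1=g, j−1=i, f−1=e → ythgie; then reverse → eighty.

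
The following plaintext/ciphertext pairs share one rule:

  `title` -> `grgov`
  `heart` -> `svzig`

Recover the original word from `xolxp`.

Each pair mirrors across the alphabet (t↔g, i↔r, t↔g): positions sum to 25. This is the alphabet-reversal cipher (Atbash): a becomes z, b becomes y, etc.
Reversing it on xolxp: x↔c, o↔l, l↔o, x↔c, p↔k.

clock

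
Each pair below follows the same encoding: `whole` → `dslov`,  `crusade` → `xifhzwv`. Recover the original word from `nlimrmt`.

This is the alphabet-reversal cipher (Atbash): a becomes z, b becomes y, etc.
Undoing it on nlimrmt: n↔m, l↔o, i↔r, m↔n, r↔i, m↔n, t↔g.

morning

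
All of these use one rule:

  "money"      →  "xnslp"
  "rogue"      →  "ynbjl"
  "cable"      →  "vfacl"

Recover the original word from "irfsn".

piano

m(12)→x(23) and o(14)→n(13) fit y≡21x+5 (mod 26); the inverse of 21 mod 26 is 5. Each letter's alphabet position (a=0..z=25) is mapped through 21·x+5 mod 26 — an affine cipher.
Decoding irfsn: i(8)→5·(8−5)≡15=p; r(17)→5·(17−5)≡8=i; f(5)→5·(5−5)≡0=a; s(18)→5·(18−5)≡13=n; n(13)→5·(13−5)≡14=o (all mod 26).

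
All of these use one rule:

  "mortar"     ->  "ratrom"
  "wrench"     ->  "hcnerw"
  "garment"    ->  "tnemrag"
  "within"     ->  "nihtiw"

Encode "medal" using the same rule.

The output letters match the input read backwards: mortar reversed is ratrom. It's just the letters in reverse order.
Applying it to medal: reverse → ladem.

ladem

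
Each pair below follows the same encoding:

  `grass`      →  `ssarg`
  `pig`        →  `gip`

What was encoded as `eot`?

toe

It's just the letters in reverse order.
Undoing it on eot: then reverse → toe.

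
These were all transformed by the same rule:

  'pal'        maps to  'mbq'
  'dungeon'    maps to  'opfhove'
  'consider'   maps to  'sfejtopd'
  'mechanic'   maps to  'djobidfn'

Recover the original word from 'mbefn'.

The output letters match the input read backwards, each shifted +1: pal reversed is lap. Two steps: reverse the string, then apply a Caesar shift of +1.
Reversing it on mbefn: shift back: m−1=l, b−1=a, e−1=d, f−1=e, n−1=m → ladem; then reverse → medal.

medal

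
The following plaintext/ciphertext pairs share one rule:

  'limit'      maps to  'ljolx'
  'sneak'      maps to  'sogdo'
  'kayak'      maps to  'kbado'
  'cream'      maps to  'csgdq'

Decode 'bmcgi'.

blade

In limit: l→l is +0, i→j is +1, m→o is +2, i→l is +3 — the shift increases by 1 each position. Each letter shifts forward by its position index (0, 1, 2, …) — the shift grows by one for each successive letter.
Reversing it on bmcgi: b−0=b, m−1=l, c−2=a, g−3=d, i−4=e.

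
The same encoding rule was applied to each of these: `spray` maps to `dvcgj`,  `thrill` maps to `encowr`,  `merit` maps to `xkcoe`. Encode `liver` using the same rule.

Shifts by position in spray: pos 0: s→d (+11), pos 1: p→v (+6), pos 2: r→c (+11), pos 3: a→g (+6) — repeating every 2. It's a Vigenère-style cipher with numeric key [11,6]: position i shifts by key[i mod 2].
On liver: l+11=w, i+6=o, v+11=g, e+6=k, r+11=c.

wogkc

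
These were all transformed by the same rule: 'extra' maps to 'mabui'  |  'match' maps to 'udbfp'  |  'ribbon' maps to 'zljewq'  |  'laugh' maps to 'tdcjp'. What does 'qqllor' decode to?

Shifts by position in extra: pos 0: e→m (+8), pos 1: x→a (+3), pos 2: t→b (+8), pos 3: r→u (+3) — repeating every 2. It's a Vigenère-style cipher with numeric key [8,3]: position i shifts by key[i mod 2].
Decoding qqllor: q−8=i, q−3=n, l−8=d, l−3=i, o−8=g, r−3=o.

indigo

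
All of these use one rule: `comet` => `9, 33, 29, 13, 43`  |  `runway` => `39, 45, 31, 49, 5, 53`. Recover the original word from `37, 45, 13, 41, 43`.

The formula is n = 2×(alphabet index, a=1) + 3.
Undoing it on 37, 45, 13, 41, 43: 37→(37−3)÷2=17=q, 45→(45−3)÷2=21=u, 13→(13−3)÷2=5=e, 41→(41−3)÷2=19=s, 43→(43−3)÷2=20=t.

quest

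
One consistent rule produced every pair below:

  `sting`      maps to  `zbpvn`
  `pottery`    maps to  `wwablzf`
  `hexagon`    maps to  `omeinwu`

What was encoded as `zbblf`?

Shifts by position in sting: pos 0: s→z (+7), pos 1: t→b (+8), pos 2: i→p (+7), pos 3: n→v (+8) — repeating every 2. It's a Vigenère-style cipher with numeric key [7,8]: position i shifts by key[i mod 2].
Undoing it on zbblf: z−7=s, b−8=t, b−7=u, l−8=d, f−7=y.

study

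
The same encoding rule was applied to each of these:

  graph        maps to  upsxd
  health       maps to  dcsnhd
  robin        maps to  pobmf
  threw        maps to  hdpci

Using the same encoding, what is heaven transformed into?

g(6)→u(20) and r(17)→p(15) fit y≡9x+18 (mod 26); the inverse of 9 mod 26 is 3. Each letter's alphabet position (a=0..z=25) is mapped through 9·x+18 mod 26 — an affine cipher.
For heaven: h(7)→9·7+18≡3=d; e(4)→9·4+18≡2=c; a(0)→9·0+18≡18=s; v(21)→9·21+18≡25=z; e(4)→9·4+18≡2=c; n(13)→9·13+18≡5=f (all mod 26).

dcszcf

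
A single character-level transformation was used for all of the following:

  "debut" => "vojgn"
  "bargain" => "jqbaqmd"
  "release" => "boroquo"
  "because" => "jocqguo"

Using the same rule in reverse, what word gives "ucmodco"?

science

d(3)→v(21) and e(4)→o(14) fit y≡19x+16 (mod 26); the inverse of 19 mod 26 is 11. Treating letters as 0–25, the rule is x ↦ 19x + 16 (mod 26).
Decoding ucmodco: u(20)→11·(20−16)≡18=s; c(2)→11·(2−16)≡2=c; m(12)→11·(12−16)≡8=i; o(14)→11·(14−16)≡4=e; d(3)→11·(3−16)≡13=n; c(2)→11·(2−16)≡2=c; o(14)→11·(14−16)≡4=e (all mod 26).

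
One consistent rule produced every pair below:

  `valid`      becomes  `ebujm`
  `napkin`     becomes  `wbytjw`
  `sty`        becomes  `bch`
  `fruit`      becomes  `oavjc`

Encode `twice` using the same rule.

cfjlf

The shift depends on letter class: consonant v→e is +9, but vowel a→b is +1. Two shifts are in play — +1 for a/e/i/o/u, +9 for every other letter.
Applying it to twice: t(cons)+9=c, w(cons)+9=f, i(vowel)+1=j, c(cons)+9=l, e(vowel)+1=f.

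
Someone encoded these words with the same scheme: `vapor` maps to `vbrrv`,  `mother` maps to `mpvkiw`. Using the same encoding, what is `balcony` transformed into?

bbnfsse

In vapor: v→v is +0, a→b is +1, p→r is +2, o→r is +3 — the shift increases by 1 each position. The shift increases by 1 at each position, starting from +0: 0, 1, 2, ….
Applying it to balcony: b+0=b, a+1=b, l+2=n, c+3=f, o+4=s, n+5=s, y+6=e.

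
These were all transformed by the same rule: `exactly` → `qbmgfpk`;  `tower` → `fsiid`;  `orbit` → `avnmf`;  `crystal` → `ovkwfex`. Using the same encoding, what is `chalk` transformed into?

olmpw

Shifts by position in exactly: pos 0: e→q (+12), pos 1: x→b (+4), pos 2: a→m (+12), pos 3: c→g (+4) — repeating every 2. It's a Vigenère-style cipher with numeric key [12,4]: position i shifts by key[i mod 2].
For chalk: c+12=o, h+4=l, a+12=m, l+4=p, k+12=w.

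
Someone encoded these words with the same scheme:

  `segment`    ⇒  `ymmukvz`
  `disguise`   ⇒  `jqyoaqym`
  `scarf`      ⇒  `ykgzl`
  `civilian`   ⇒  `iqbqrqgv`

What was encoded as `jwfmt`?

dozen

Shifts by position in segment: pos 0: s→y (+6), pos 1: e→m (+8), pos 2: g→m (+6), pos 3: m→u (+8) — repeating every 2. A repeating key of period 2 is used — shifts +6, +8 over and over.
Undoing it on jwfmt: j−6=d, w−8=o, f−6=z, m−8=e, t−6=n.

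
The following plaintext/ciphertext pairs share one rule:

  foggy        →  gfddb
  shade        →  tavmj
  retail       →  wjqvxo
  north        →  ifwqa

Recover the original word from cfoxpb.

f(5)→g(6) and o(14)→f(5) fit y≡23x+21 (mod 26); the inverse of 23 mod 26 is 17. Each letter's alphabet position (a=0..z=25) is mapped through 23·x+21 mod 26 — an affine cipher.
Undoing it on cfoxpb: c(2)→17·(2−21)≡15=p; f(5)→17·(5−21)≡14=o; o(14)→17·(14−21)≡11=l; x(23)→17·(23−21)≡8=i; p(15)→17·(15−21)≡2=c; b(1)→17·(1−21)≡24=y (all mod 26).

policy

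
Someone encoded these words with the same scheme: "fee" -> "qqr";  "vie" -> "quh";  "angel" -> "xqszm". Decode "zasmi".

The output letters match the input read backwards, each shifted +12: fee reversed is eef. The word is reversed, then every letter is shifted forward by 12.
Decoding zasmi: shift back: z−12=n, a−12=o, s−12=g, m−12=a, i−12=w → nogaw; then reverse → wagon.

wagon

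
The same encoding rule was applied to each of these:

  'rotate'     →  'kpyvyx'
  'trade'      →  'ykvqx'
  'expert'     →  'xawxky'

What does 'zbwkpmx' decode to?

r(17)→k(10) and o(14)→p(15) fit y≡7x+21 (mod 26); the inverse of 7 mod 26 is 15. This is an affine cipher: with a=0,…,z=25, each position x becomes (7x+21) mod 26.
Decoding zbwkpmx: z(25)→15·(25−21)≡8=i; b(1)→15·(1−21)≡12=m; w(22)→15·(22−21)≡15=p; k(10)→15·(10−21)≡17=r; p(15)→15·(15−21)≡14=o; m(12)→15·(12−21)≡21=v; x(23)→15·(23−21)≡4=e (all mod 26).

improve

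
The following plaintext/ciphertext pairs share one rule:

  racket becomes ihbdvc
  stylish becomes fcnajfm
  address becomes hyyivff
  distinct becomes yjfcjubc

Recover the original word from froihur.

r(17)→i(8) and a(0)→h(7) fit y≡23x+7 (mod 26); the inverse of 23 mod 26 is 17. Each letter's alphabet position (a=0..z=25) is mapped through 23·x+7 mod 26 — an affine cipher.
Reversing it on froihur: f(5)→17·(5−7)≡18=s; r(17)→17·(17−7)≡14=o; o(14)→17·(14−7)≡15=p; i(8)→17·(8−7)≡17=r; h(7)→17·(7−7)≡0=a; u(20)→17·(20−7)≡13=n; r(17)→17·(17−7)≡14=o (all mod 26).

soprano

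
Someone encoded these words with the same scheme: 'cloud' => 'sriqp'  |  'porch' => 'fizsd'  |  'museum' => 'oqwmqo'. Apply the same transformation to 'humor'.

dqoiz

Treating letters as 0–25, the rule is x ↦ 23x + 24 (mod 26).
For humor: h(7)→23·7+24≡3=d; u(20)→23·20+24≡16=q; m(12)→23·12+24≡14=o; o(14)→23·14+24≡8=i; r(17)→23·17+24≡25=z (all mod 26).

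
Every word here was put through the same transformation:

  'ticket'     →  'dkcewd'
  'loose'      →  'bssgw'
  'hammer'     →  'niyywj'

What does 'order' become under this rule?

t(19)→d(3) and i(8)→k(10) fit y≡23x+8 (mod 26); the inverse of 23 mod 26 is 17. Each letter's alphabet position (a=0..z=25) is mapped through 23·x+8 mod 26 — an affine cipher.
On order: o(14)→23·14+8≡18=s; r(17)→23·17+8≡9=j; d(3)→23·3+8≡25=z; e(4)→23·4+8≡22=w; r(17)→23·17+8≡9=j (all mod 26).

sjzwj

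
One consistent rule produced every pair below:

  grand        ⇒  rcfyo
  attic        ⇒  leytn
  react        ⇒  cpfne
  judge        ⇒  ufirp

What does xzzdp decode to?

mouse

Shifts by position in grand: pos 0: g→r (+11), pos 1: r→c (+11), pos 2: a→f (+5), pos 3: n→y (+11), pos 4: d→o (+11) — repeating every 3. A repeating key of period 3 is used — shifts +11, +11, +5 over and over.
Decoding xzzdp: x−11=m, z−11=o, z−5=u, d−11=s, p−11=e.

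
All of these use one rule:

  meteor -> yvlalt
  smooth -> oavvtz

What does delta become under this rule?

haslk

The output letters match the input read backwards, each shifted +7: meteor reversed is roetem. Two steps: reverse the string, then apply a Caesar shift of +7.
For delta: reverse → atled; then shift: a+7=h, t+7=a, l+7=s, e+7=l, d+7=k.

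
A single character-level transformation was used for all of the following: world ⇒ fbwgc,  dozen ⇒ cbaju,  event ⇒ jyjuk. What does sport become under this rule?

dibwk

Each letter's alphabet position (a=0..z=25) is mapped through 7·x+7 mod 26 — an affine cipher.
On sport: s(18)→7·18+7≡3=d; p(15)→7·15+7≡8=i; o(14)→7·14+7≡1=b; r(17)→7·17+7≡22=w; t(19)→7·19+7≡10=k (all mod 26).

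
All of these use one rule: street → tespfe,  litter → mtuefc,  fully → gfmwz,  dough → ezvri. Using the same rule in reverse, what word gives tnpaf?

A repeating key of period 2 is used — shifts +1, +11 over and over.
Undoing it on tnpaf: t−1=s, n−11=c, p−1=o, a−11=p, f−1=e.

scope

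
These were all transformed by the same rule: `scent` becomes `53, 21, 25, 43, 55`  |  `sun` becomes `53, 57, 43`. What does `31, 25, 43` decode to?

hen

s(#19)→53 and c(#3)→21: differences scale by 2, so n = 2·pos + 15. The formula is n = 2×(alphabet index, a=1) + 15.
Decoding 31, 25, 43: 31→(31−15)÷2=8=h, 25→(25−15)÷2=5=e, 43→(43−15)÷2=14=n.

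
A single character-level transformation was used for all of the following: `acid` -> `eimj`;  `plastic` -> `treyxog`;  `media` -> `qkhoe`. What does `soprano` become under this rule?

A repeating key of period 2 is used — shifts +4, +6 over and over.
For soprano: s+4=w, o+6=u, p+4=t, r+6=x, a+4=e, n+6=t, o+4=s.

wutxets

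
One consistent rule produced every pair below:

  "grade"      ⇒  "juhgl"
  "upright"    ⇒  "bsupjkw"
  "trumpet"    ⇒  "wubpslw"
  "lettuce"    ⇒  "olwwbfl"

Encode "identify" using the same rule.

pglqwpib

The shift depends on letter class: consonant g→j is +3, but vowel a→h is +7. Vowels shift forward by 7 and consonants shift forward by 3.
For identify: i(vowel)+7=p, d(cons)+3=g, e(vowel)+7=l, n(cons)+3=q, t(cons)+3=w, i(vowel)+7=p, f(cons)+3=i, y(cons)+3=b.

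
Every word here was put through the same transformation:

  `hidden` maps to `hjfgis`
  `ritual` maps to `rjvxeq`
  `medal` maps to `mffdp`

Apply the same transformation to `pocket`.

In hidden: h→h is +0, i→j is +1, d→f is +2, d→g is +3 — the shift increases by 1 each position. Letter i (0-indexed) is shifted by i+0, so successive shifts are 0, 1, 2, ….
For pocket: p+0=p, o+1=p, c+2=e, k+3=n, e+4=i, t+5=y.

ppeniy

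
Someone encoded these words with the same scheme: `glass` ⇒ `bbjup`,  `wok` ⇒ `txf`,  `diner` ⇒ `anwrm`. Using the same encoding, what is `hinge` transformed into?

The output letters match the input read backwards, each shifted +9: glass reversed is ssalg. The word is reversed, then every letter is shifted forward by 9.
On hinge: reverse → egnih; then shift: e+9=n, g+9=p, n+9=w, i+9=r, h+9=q.

npwrq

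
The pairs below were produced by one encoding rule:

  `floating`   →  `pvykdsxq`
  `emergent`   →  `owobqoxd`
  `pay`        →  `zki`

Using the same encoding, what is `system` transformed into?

cicdow

Compare letters: f→p is +10, l→v is +10, o→y is +10 — a constant shift. Each letter is shifted forward by 10 in the alphabet (a Caesar shift of +10).
For system: s+10=c, y+10=i, s+10=c, t+10=d, e+10=o, m+10=w.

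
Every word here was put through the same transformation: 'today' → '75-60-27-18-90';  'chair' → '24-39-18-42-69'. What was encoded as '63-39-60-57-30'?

t(#20)→75 and o(#15)→60: differences scale by 3, so n = 3·pos + 15. Each letter becomes 3×(its alphabet position, a=1..z=26) + 15.
Reversing it on 63-39-60-57-30: 63→(63−15)÷3=16=p, 39→(39−15)÷3=8=h, 60→(60−15)÷3=15=o, 57→(57−15)÷3=14=n, 30→(30−15)÷3=5=e.

phone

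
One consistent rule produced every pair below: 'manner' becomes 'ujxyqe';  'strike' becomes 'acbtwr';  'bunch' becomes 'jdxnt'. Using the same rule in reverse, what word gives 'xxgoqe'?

In manner: m→u is +8, a→j is +9, n→x is +10, n→y is +11 — the shift increases by 1 each position. Each letter shifts forward by (position + 8), i.e. 8, 9, 10, … — the shift grows by one for each successive letter.
Undoing it on xxgoqe: x−8=p, x−9=o, g−10=w, o−11=d, q−12=e, e−13=r.

powder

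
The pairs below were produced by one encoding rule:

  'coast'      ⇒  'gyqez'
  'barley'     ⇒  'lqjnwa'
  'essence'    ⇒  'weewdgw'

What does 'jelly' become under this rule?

c(2)→g(6) and o(14)→y(24) fit y≡21x+16 (mod 26); the inverse of 21 mod 26 is 5. Each letter's alphabet position (a=0..z=25) is mapped through 21·x+16 mod 26 — an affine cipher.
On jelly: j(9)→21·9+16≡23=x; e(4)→21·4+16≡22=w; l(11)→21·11+16≡13=n; l(11)→21·11+16≡13=n; y(24)→21·24+16≡0=a (all mod 26).

xwnna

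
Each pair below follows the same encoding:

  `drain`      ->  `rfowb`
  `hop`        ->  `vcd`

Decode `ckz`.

owl

This is a Caesar cipher with shift 14.
Reversing it on ckz: c−14=o, k−14=w, z−14=l.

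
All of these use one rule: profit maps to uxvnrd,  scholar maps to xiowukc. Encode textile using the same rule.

In profit: p→u is +5, r→x is +6, o→v is +7, f→n is +8 — the shift increases by 1 each position. The shift increases by 1 at each position, starting from +5: 5, 6, 7, ….
For textile: t+5=y, e+6=k, x+7=e, t+8=b, i+9=r, l+10=v, e+11=p.

ykebrvp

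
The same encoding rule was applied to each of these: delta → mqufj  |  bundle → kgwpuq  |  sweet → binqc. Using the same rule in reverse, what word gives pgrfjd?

guitar

Shifts by position in delta: pos 0: d→m (+9), pos 1: e→q (+12), pos 2: l→u (+9), pos 3: t→f (+12) — repeating every 2. It's a Vigenère-style cipher with numeric key [9,12]: position i shifts by key[i mod 2].
Undoing it on pgrfjd: p−9=g, g−12=u, r−9=i, f−12=t, j−9=a, d−12=r.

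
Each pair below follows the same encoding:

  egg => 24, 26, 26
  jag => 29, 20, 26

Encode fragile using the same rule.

25, 37, 20, 26, 28, 31, 24

e is letter #5 and maps to 24: an offset of 19. The number is (letter's place in the alphabet, a=1) + 19.
Applying it to fragile: f=6→25, r=18→37, a=1→20, g=7→26, i=9→28, l=12→31, e=5→24.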